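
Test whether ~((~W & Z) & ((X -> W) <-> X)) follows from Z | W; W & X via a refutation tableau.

Initial set: {(Z | W); (W & X); ~~((~W & Z) & ((X -> W) <-> X))}.
(W & X): α-rule — add W, X.
~~((~W & Z) & ((X -> W) <-> X)): α-rule — add (~W & Z), ((X -> W) <-> X).
(~W & Z): α-rule — add ~W, Z.
× closes — contains both W and ~W.
All 1 branch closes.
Every branch closed, so the premises entail the conclusion.

Yes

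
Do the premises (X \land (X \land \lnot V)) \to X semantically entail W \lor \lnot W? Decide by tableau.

Yes

Initial set: {((X \land (X \land \lnot V)) \to X); \lnot (W \lor \lnot W)}.
\lnot (W \lor \lnot W): α-rule — add \lnot W, \lnot \lnot W.
× closes — contains both W and \lnot W.
All 1 branch closes.
Every branch closed, so the premises entail the conclusion.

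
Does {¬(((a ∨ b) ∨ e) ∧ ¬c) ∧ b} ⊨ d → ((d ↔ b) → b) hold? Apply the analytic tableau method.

Yes

Initial set: {(¬(((a ∨ b) ∨ e) ∧ ¬c) ∧ b); ¬(d → ((d ↔ b) → b))}.
(¬(((a ∨ b) ∨ e) ∧ ¬c) ∧ b): α-rule — add ¬(((a ∨ b) ∨ e) ∧ ¬c), b.
¬(d → ((d ↔ b) → b)): α-rule — add d, ¬((d ↔ b) → b).
¬((d ↔ b) → b): α-rule — add (d ↔ b), ¬b.
× closes — contains both b and ¬b.
All 1 branch closes.
Every branch closed, so the premises entail the conclusion.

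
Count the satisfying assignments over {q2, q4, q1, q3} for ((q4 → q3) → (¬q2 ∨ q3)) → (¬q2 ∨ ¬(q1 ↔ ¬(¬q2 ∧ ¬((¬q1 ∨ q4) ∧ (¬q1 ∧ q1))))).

13

Initial set: {(((q4 → q3) → (¬q2 ∨ q3)) → (¬q2 ∨ ¬(q1 ↔ ¬(¬q2 ∧ ¬((¬q1 ∨ q4) ∧ (¬q1 ∧ q1))))))}.
(((q4 → q3) → (¬q2 ∨ q3)) → (¬q2 ∨ ¬(q1 ↔ ¬(¬q2 ∧ ¬((¬q1 ∨ q4) ∧ (¬q1 ∧ q1)))))): β-rule — branch into ¬((q4 → q3) → (¬q2 ∨ q3))  //  (¬q2 ∨ ¬(q1 ↔ ¬(¬q2 ∧ ¬((¬q1 ∨ q4) ∧ (¬q1 ∧ q1))))).
  branch 1 (add ¬((q4 → q3) → (¬q2 ∨ q3))):
    ¬((q4 → q3) → (¬q2 ∨ q3)): α-rule — add (q4 → q3), ¬(¬q2 ∨ q3).
    ¬(¬q2 ∨ q3): α-rule — add ¬¬q2, ¬q3.
    (q4 → q3): β-rule — branch into ¬q4  //  q3.
      branch 1.1 (add ¬q4):
        ○ open, literals {q2=T, q3=F, q4=F}.
      branch 1.2 (add q3):
        × closes — contains both q3 and ¬q3.
  branch 2 (add (¬q2 ∨ ¬(q1 ↔ ¬(¬q2 ∧ ¬((¬q1 ∨ q4) ∧ (¬q1 ∧ q1)))))):
    (¬q2 ∨ ¬(q1 ↔ ¬(¬q2 ∧ ¬((¬q1 ∨ q4) ∧ (¬q1 ∧ q1))))): β-rule — branch into ¬q2  //  ¬(q1 ↔ ¬(¬q2 ∧ ¬((¬q1 ∨ q4) ∧ (¬q1 ∧ q1)))).
      branch 2.1 (add ¬q2):
        ○ open, literals {q2=F}.
      branch 2.2 (add ¬(q1 ↔ ¬(¬q2 ∧ ¬((¬q1 ∨ q4) ∧ (¬q1 ∧ q1))))):
        ¬(q1 ↔ ¬(¬q2 ∧ ¬((¬q1 ∨ q4) ∧ (¬q1 ∧ q1)))): β-rule — branch into q1, ¬¬(¬q2 ∧ ¬((¬q1 ∨ q4) ∧ (¬q1 ∧ q1)))  //  ¬q1, ¬(¬q2 ∧ ¬((¬q1 ∨ q4) ∧ (¬q1 ∧ q1))).
          branch 2.2.1 (add q1, ¬¬(¬q2 ∧ ¬((¬q1 ∨ q4) ∧ (¬q1 ∧ q1)))):
            ¬¬(¬q2 ∧ ¬((¬q1 ∨ q4) ∧ (¬q1 ∧ q1))): α-rule — add ¬q2, ¬((¬q1 ∨ q4) ∧ (¬q1 ∧ q1)).
            ¬((¬q1 ∨ q4) ∧ (¬q1 ∧ q1)): β-rule — branch into ¬(¬q1 ∨ q4)  //  ¬(¬q1 ∧ q1).
              branch 2.2.1.1 (add ¬(¬q1 ∨ q4)):
                ¬(¬q1 ∨ q4): α-rule — add ¬¬q1, ¬q4.
                ○ open, literals {q1=T, q2=F, q4=F}.
              branch 2.2.1.2 (add ¬(¬q1 ∧ q1)):
                ¬(¬q1 ∧ q1): β-rule — branch into ¬¬q1  //  ¬q1.
                  branch 2.2.1.2.1 (add ¬¬q1):
                    ○ open, literals {q1=T, q2=F}.
                  branch 2.2.1.2.2 (add ¬q1):
                    × closes — contains both q1 and ¬q1.
          branch 2.2.2 (add ¬q1, ¬(¬q2 ∧ ¬((¬q1 ∨ q4) ∧ (¬q1 ∧ q1)))):
            ¬(¬q2 ∧ ¬((¬q1 ∨ q4) ∧ (¬q1 ∧ q1))): β-rule — branch into ¬¬q2  //  ¬¬((¬q1 ∨ q4) ∧ (¬q1 ∧ q1)).
              branch 2.2.2.1 (add ¬¬q2):
                ○ open, literals {q1=F, q2=T}.
              branch 2.2.2.2 (add ¬¬((¬q1 ∨ q4) ∧ (¬q1 ∧ q1))):
                ¬¬((¬q1 ∨ q4) ∧ (¬q1 ∧ q1)): α-rule — add (¬q1 ∨ q4), (¬q1 ∧ q1).
                (¬q1 ∧ q1): α-rule — add ¬q1, q1.
                × closes — contains both q1 and ¬q1.
3 branches closed, 5 open.
Each open branch fixes some atoms; the unmentioned ones are free. Counting distinct full assignments: branch {q2=T, q3=F, q4=F} (q1) contributes 2 new; branch {q2=F} (q4, q1, q3) contributes 8 new; branch {q1=T, q2=F, q4=F} (q3) contributes 0 new; branch {q1=T, q2=F} (q4, q3) contributes 0 new; branch {q1=F, q2=T} (q4, q3) contributes 3 new. Total: 13.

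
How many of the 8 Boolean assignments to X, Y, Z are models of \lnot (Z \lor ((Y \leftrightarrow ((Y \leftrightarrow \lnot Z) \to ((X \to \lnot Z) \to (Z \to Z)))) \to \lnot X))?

Initial set: {T \lnot (Z \lor ((Y \leftrightarrow ((Y \leftrightarrow \lnot Z) \to ((X \to \lnot Z) \to (Z \to Z)))) \to \lnot X))}.
T \lnot (Z \lor ((Y \leftrightarrow ((Y \leftrightarrow \lnot Z) \to ((X \to \lnot Z) \to (Z \to Z)))) \to \lnot X)): α-rule — add F Z, F ((Y \leftrightarrow ((Y \leftrightarrow \lnot Z) \to ((X \to \lnot Z) \to (Z \to Z)))) \to \lnot X).
F ((Y \leftrightarrow ((Y \leftrightarrow \lnot Z) \to ((X \to \lnot Z) \to (Z \to Z)))) \to \lnot X): α-rule — add T (Y \leftrightarrow ((Y \leftrightarrow \lnot Z) \to ((X \to \lnot Z) \to (Z \to Z)))), F \lnot X.
T (Y \leftrightarrow ((Y \leftrightarrow \lnot Z) \to ((X \to \lnot Z) \to (Z \to Z)))): β-rule — branch into T Y, T ((Y \leftrightarrow \lnot Z) \to ((X \to \lnot Z) \to (Z \to Z)))  //  F Y, F ((Y \leftrightarrow \lnot Z) \to ((X \to \lnot Z) \to (Z \to Z))).
  branch 1 (add T Y, T ((Y \leftrightarrow \lnot Z) \to ((X \to \lnot Z) \to (Z \to Z)))):
    T ((Y \leftrightarrow \lnot Z) \to ((X \to \lnot Z) \to (Z \to Z))): β-rule — branch into F (Y \leftrightarrow \lnot Z)  //  T ((X \to \lnot Z) \to (Z \to Z)).
      branch 1.1 (add F (Y \leftrightarrow \lnot Z)):
        F (Y \leftrightarrow \lnot Z): β-rule — branch into T Y, F \lnot Z  //  F Y, T \lnot Z.
          branch 1.1.1 (add T Y, F \lnot Z):
            × closes — contains both Z and \lnot Z.
          branch 1.1.2 (add F Y, T \lnot Z):
            × closes — contains both Y and \lnot Y.
      branch 1.2 (add T ((X \to \lnot Z) \to (Z \to Z))):
        T ((X \to \lnot Z) \to (Z \to Z)): β-rule — branch into F (X \to \lnot Z)  //  T (Z \to Z).
          branch 1.2.1 (add F (X \to \lnot Z)):
            F (X \to \lnot Z): α-rule — add T X, F \lnot Z.
            × closes — contains both Z and \lnot Z.
          branch 1.2.2 (add T (Z \to Z)):
            T (Z \to Z): β-rule — branch into F Z  //  T Z.
              branch 1.2.2.1 (add F Z):
                ○ open, literals {X=1, Y=1, Z=0}.
              branch 1.2.2.2 (add T Z):
                × closes — contains both Z and \lnot Z.
  branch 2 (add F Y, F ((Y \leftrightarrow \lnot Z) \to ((X \to \lnot Z) \to (Z \to Z)))):
    F ((Y \leftrightarrow \lnot Z) \to ((X \to \lnot Z) \to (Z \to Z))): α-rule — add T (Y \leftrightarrow \lnot Z), F ((X \to \lnot Z) \to (Z \to Z)).
    F ((X \to \lnot Z) \to (Z \to Z)): α-rule — add T (X \to \lnot Z), F (Z \to Z).
    F (Z \to Z): α-rule — add T Z, F Z.
    × closes — contains both Z and \lnot Z.
5 branches closed, 1 open.
Each open branch fixes some atoms; the unmentioned ones are free. Counting distinct full assignments: branch {X=1, Y=1, Z=0} (none free) contributes 1 new. Total: 1.

1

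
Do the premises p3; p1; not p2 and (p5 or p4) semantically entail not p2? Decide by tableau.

Yes

Initial set: {T p3; T p1; T (not p2 and (p5 or p4)); F not p2}.
T (not p2 and (p5 or p4)): α-rule — add T not p2, T (p5 or p4).
× closes — contains both p2 and not p2.
All 1 branch closes.
Every branch closed, so the premises entail the conclusion.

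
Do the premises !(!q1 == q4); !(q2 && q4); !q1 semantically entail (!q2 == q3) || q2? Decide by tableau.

No

Initial set: {!(!q1 == q4); !(q2 && q4); !q1; !((!q2 == q3) || q2)}.
!((!q2 == q3) || q2): α-rule — add !(!q2 == q3), !q2.
!(!q1 == q4): β-rule — branch into !q1, !q4  //  !!q1, q4.
  branch 1 (add !q1, !q4):
    !(q2 && q4): β-rule — branch into !q2  //  !q4.
      branch 1.1 (add !q2):
        !(!q2 == q3): β-rule — branch into !q2, !q3  //  !!q2, q3.
          branch 1.1.1 (add !q2, !q3):
            ○ open, literals {q1=0, q2=0, q3=0, q4=0}.
          branch 1.1.2 (add !!q2, q3):
            × closes — contains both q2 and !q2.
      branch 1.2 (add !q4):
        !(!q2 == q3): β-rule — branch into !q2, !q3  //  !!q2, q3.
          branch 1.2.1 (add !q2, !q3):
            ○ open, literals {q1=0, q2=0, q3=0, q4=0}.
          branch 1.2.2 (add !!q2, q3):
            × closes — contains both q2 and !q2.
  branch 2 (add !!q1, q4):
    × closes — contains both q1 and !q1.
3 branches closed, 2 open.
An open branch gives a countermodel: q1=0, q2=0, q3=0, q4=0 (unmentioned atoms arbitrary); the premises hold there but the conclusion fails.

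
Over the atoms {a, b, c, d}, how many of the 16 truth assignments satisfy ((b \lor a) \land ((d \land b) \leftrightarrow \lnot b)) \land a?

Initial set: {(((b \lor a) \land ((d \land b) \leftrightarrow \lnot b)) \land a)}.
(((b \lor a) \land ((d \land b) \leftrightarrow \lnot b)) \land a): α-rule — add ((b \lor a) \land ((d \land b) \leftrightarrow \lnot b)), a.
((b \lor a) \land ((d \land b) \leftrightarrow \lnot b)): α-rule — add (b \lor a), ((d \land b) \leftrightarrow \lnot b).
(b \lor a): β-rule — branch into b  //  a.
  branch 1 (add b):
    ((d \land b) \leftrightarrow \lnot b): β-rule — branch into (d \land b), \lnot b  //  \lnot (d \land b), \lnot \lnot b.
      branch 1.1 (add (d \land b), \lnot b):
        × closes — contains both b and \lnot b.
      branch 1.2 (add \lnot (d \land b), \lnot \lnot b):
        \lnot (d \land b): β-rule — branch into \lnot d  //  \lnot b.
          branch 1.2.1 (add \lnot d):
            ○ open, literals {a=true, b=true, d=false}.
          branch 1.2.2 (add \lnot b):
            × closes — contains both b and \lnot b.
  branch 2 (add a):
    ((d \land b) \leftrightarrow \lnot b): β-rule — branch into (d \land b), \lnot b  //  \lnot (d \land b), \lnot \lnot b.
      branch 2.1 (add (d \land b), \lnot b):
        (d \land b): α-rule — add d, b.
        × closes — contains both b and \lnot b.
      branch 2.2 (add \lnot (d \land b), \lnot \lnot b):
        \lnot (d \land b): β-rule — branch into \lnot d  //  \lnot b.
          branch 2.2.1 (add \lnot d):
            ○ open, literals {a=true, b=true, d=false}.
          branch 2.2.2 (add \lnot b):
            × closes — contains both b and \lnot b.
4 branches closed, 2 open.
Each open branch fixes some atoms; the unmentioned ones are free. Counting distinct full assignments: branch {a=true, b=true, d=false} (c) contributes 2 new; branch {a=true, b=true, d=false} (c) contributes 0 new. Total: 2.

2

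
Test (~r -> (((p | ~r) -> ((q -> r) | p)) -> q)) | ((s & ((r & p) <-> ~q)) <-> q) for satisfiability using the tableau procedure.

Initial set: {((~r -> (((p | ~r) -> ((q -> r) | p)) -> q)) | ((s & ((r & p) <-> ~q)) <-> q))}.
((~r -> (((p | ~r) -> ((q -> r) | p)) -> q)) | ((s & ((r & p) <-> ~q)) <-> q)): β-rule — branch into (~r -> (((p | ~r) -> ((q -> r) | p)) -> q))  //  ((s & ((r & p) <-> ~q)) <-> q).
  branch 1 (add (~r -> (((p | ~r) -> ((q -> r) | p)) -> q))):
    (~r -> (((p | ~r) -> ((q -> r) | p)) -> q)): β-rule — branch into ~~r  //  (((p | ~r) -> ((q -> r) | p)) -> q).
      branch 1.1 (add ~~r):
        ○ open, literals {r=1}.
      branch 1.2 (add (((p | ~r) -> ((q -> r) | p)) -> q)):
        (((p | ~r) -> ((q -> r) | p)) -> q): β-rule — branch into ~((p | ~r) -> ((q -> r) | p))  //  q.
          branch 1.2.1 (add ~((p | ~r) -> ((q -> r) | p))):
            ~((p | ~r) -> ((q -> r) | p)): α-rule — add (p | ~r), ~((q -> r) | p).
            ~((q -> r) | p): α-rule — add ~(q -> r), ~p.
            ~(q -> r): α-rule — add q, ~r.
            (p | ~r): β-rule — branch into p  //  ~r.
              branch 1.2.1.1 (add p):
                × closes — contains both p and ~p.
              branch 1.2.1.2 (add ~r):
                ○ open, literals {p=0, q=1, r=0}.
          branch 1.2.2 (add q):
            ○ open, literals {q=1}.
  branch 2 (add ((s & ((r & p) <-> ~q)) <-> q)):
    ((s & ((r & p) <-> ~q)) <-> q): β-rule — branch into (s & ((r & p) <-> ~q)), q  //  ~(s & ((r & p) <-> ~q)), ~q.
      branch 2.1 (add (s & ((r & p) <-> ~q)), q):
        (s & ((r & p) <-> ~q)): α-rule — add s, ((r & p) <-> ~q).
        ((r & p) <-> ~q): β-rule — branch into (r & p), ~q  //  ~(r & p), ~~q.
          branch 2.1.1 (add (r & p), ~q):
            × closes — contains both q and ~q.
          branch 2.1.2 (add ~(r & p), ~~q):
            ~(r & p): β-rule — branch into ~r  //  ~p.
              branch 2.1.2.1 (add ~r):
                ○ open, literals {q=1, r=0, s=1}.
              branch 2.1.2.2 (add ~p):
                ○ open, literals {p=0, q=1, s=1}.
      branch 2.2 (add ~(s & ((r & p) <-> ~q)), ~q):
        ~(s & ((r & p) <-> ~q)): β-rule — branch into ~s  //  ~((r & p) <-> ~q).
          branch 2.2.1 (add ~s):
            ○ open, literals {q=0, s=0}.
          branch 2.2.2 (add ~((r & p) <-> ~q)):
            ~((r & p) <-> ~q): β-rule — branch into (r & p), ~~q  //  ~(r & p), ~q.
              branch 2.2.2.1 (add (r & p), ~~q):
                × closes — contains both q and ~q.
              branch 2.2.2.2 (add ~(r & p), ~q):
                ~(r & p): β-rule — branch into ~r  //  ~p.
                  branch 2.2.2.2.1 (add ~r):
                    ○ open, literals {q=0, r=0}.
                  branch 2.2.2.2.2 (add ~p):
                    ○ open, literals {p=0, q=0}.
3 branches closed, 8 open.
An open branch gives a satisfying assignment: r=1.

Satisfiable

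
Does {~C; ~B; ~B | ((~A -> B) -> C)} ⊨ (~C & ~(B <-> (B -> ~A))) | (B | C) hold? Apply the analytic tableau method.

Yes

Initial set: {T ~C; T ~B; T (~B | ((~A -> B) -> C)); F ((~C & ~(B <-> (B -> ~A))) | (B | C))}.
F ((~C & ~(B <-> (B -> ~A))) | (B | C)): α-rule — add F (~C & ~(B <-> (B -> ~A))), F (B | C).
F (B | C): α-rule — add F B, F C.
T (~B | ((~A -> B) -> C)): β-rule — branch into T ~B  //  T ((~A -> B) -> C).
  branch 1 (add T ~B):
    F (~C & ~(B <-> (B -> ~A))): β-rule — branch into F ~C  //  F ~(B <-> (B -> ~A)).
      branch 1.1 (add F ~C):
        × closes — contains both C and ~C.
      branch 1.2 (add F ~(B <-> (B -> ~A))):
        F ~(B <-> (B -> ~A)): β-rule — branch into T B, T (B -> ~A)  //  F B, F (B -> ~A).
          branch 1.2.1 (add T B, T (B -> ~A)):
            × closes — contains both B and ~B.
          branch 1.2.2 (add F B, F (B -> ~A)):
            F (B -> ~A): α-rule — add T B, F ~A.
            × closes — contains both B and ~B.
  branch 2 (add T ((~A -> B) -> C)):
    F (~C & ~(B <-> (B -> ~A))): β-rule — branch into F ~C  //  F ~(B <-> (B -> ~A)).
      branch 2.1 (add F ~C):
        × closes — contains both C and ~C.
      branch 2.2 (add F ~(B <-> (B -> ~A))):
        T ((~A -> B) -> C): β-rule — branch into F (~A -> B)  //  T C.
          branch 2.2.1 (add F (~A -> B)):
            F (~A -> B): α-rule — add T ~A, F B.
            F ~(B <-> (B -> ~A)): β-rule — branch into T B, T (B -> ~A)  //  F B, F (B -> ~A).
              branch 2.2.1.1 (add T B, T (B -> ~A)):
                × closes — contains both B and ~B.
              branch 2.2.1.2 (add F B, F (B -> ~A)):
                F (B -> ~A): α-rule — add T B, F ~A.
                × closes — contains both B and ~B.
          branch 2.2.2 (add T C):
            × closes — contains both C and ~C.
All 7 branches close.
Every branch closed, so the premises entail the conclusion.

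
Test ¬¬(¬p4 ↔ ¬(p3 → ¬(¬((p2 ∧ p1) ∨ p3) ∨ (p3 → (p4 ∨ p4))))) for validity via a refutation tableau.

Not valid

Assume the negation and expand:
Initial set: {F ¬¬(¬p4 ↔ ¬(p3 → ¬(¬((p2 ∧ p1) ∨ p3) ∨ (p3 → (p4 ∨ p4)))))}.
F ¬¬(¬p4 ↔ ¬(p3 → ¬(¬((p2 ∧ p1) ∨ p3) ∨ (p3 → (p4 ∨ p4))))): drop double negation, giving F (¬p4 ↔ ¬(p3 → ¬(¬((p2 ∧ p1) ∨ p3) ∨ (p3 → (p4 ∨ p4))))).
F (¬p4 ↔ ¬(p3 → ¬(¬((p2 ∧ p1) ∨ p3) ∨ (p3 → (p4 ∨ p4))))): β-rule — branch into T ¬p4, F ¬(p3 → ¬(¬((p2 ∧ p1) ∨ p3) ∨ (p3 → (p4 ∨ p4))))  //  F ¬p4, T ¬(p3 → ¬(¬((p2 ∧ p1) ∨ p3) ∨ (p3 → (p4 ∨ p4)))).
  branch 1 (add T ¬p4, F ¬(p3 → ¬(¬((p2 ∧ p1) ∨ p3) ∨ (p3 → (p4 ∨ p4))))):
    F ¬(p3 → ¬(¬((p2 ∧ p1) ∨ p3) ∨ (p3 → (p4 ∨ p4)))): β-rule — branch into F p3  //  T ¬(¬((p2 ∧ p1) ∨ p3) ∨ (p3 → (p4 ∨ p4))).
      branch 1.1 (add F p3):
        ○ open, literals {p3=F, p4=F}.
      branch 1.2 (add T ¬(¬((p2 ∧ p1) ∨ p3) ∨ (p3 → (p4 ∨ p4)))):
        T ¬(¬((p2 ∧ p1) ∨ p3) ∨ (p3 → (p4 ∨ p4))): α-rule — add F ¬((p2 ∧ p1) ∨ p3), F (p3 → (p4 ∨ p4)).
        F (p3 → (p4 ∨ p4)): α-rule — add T p3, F (p4 ∨ p4).
        F (p4 ∨ p4): α-rule — add F p4, F p4.
        F ¬((p2 ∧ p1) ∨ p3): β-rule — branch into T (p2 ∧ p1)  //  T p3.
          branch 1.2.1 (add T (p2 ∧ p1)):
            T (p2 ∧ p1): α-rule — add T p2, T p1.
            ○ open, literals {p1=T, p2=T, p3=T, p4=F}.
          branch 1.2.2 (add T p3):
            ○ open, literals {p3=T, p4=F}.
  branch 2 (add F ¬p4, T ¬(p3 → ¬(¬((p2 ∧ p1) ∨ p3) ∨ (p3 → (p4 ∨ p4))))):
    T ¬(p3 → ¬(¬((p2 ∧ p1) ∨ p3) ∨ (p3 → (p4 ∨ p4)))): α-rule — add T p3, F ¬(¬((p2 ∧ p1) ∨ p3) ∨ (p3 → (p4 ∨ p4))).
    F ¬(¬((p2 ∧ p1) ∨ p3) ∨ (p3 → (p4 ∨ p4))): β-rule — branch into T ¬((p2 ∧ p1) ∨ p3)  //  T (p3 → (p4 ∨ p4)).
      branch 2.1 (add T ¬((p2 ∧ p1) ∨ p3)):
        T ¬((p2 ∧ p1) ∨ p3): α-rule — add F (p2 ∧ p1), F p3.
        × closes — contains both p3 and ¬p3.
      branch 2.2 (add T (p3 → (p4 ∨ p4))):
        T (p3 → (p4 ∨ p4)): β-rule — branch into F p3  //  T (p4 ∨ p4).
          branch 2.2.1 (add F p3):
            × closes — contains both p3 and ¬p3.
          branch 2.2.2 (add T (p4 ∨ p4)):
            T (p4 ∨ p4): β-rule — branch into T p4  //  T p4.
              branch 2.2.2.1 (add T p4):
                ○ open, literals {p3=T, p4=T}.
              branch 2.2.2.2 (add T p4):
                ○ open, literals {p3=T, p4=T}.
2 branches closed, 5 open.
An open branch gives a countermodel: p3=F, p4=F (unmentioned atoms arbitrary); under it the original formula is false.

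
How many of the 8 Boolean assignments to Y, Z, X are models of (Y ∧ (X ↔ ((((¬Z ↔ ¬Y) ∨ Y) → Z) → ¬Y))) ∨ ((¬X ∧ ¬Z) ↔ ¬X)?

7

Initial set: {((Y ∧ (X ↔ ((((¬Z ↔ ¬Y) ∨ Y) → Z) → ¬Y))) ∨ ((¬X ∧ ¬Z) ↔ ¬X))}.
((Y ∧ (X ↔ ((((¬Z ↔ ¬Y) ∨ Y) → Z) → ¬Y))) ∨ ((¬X ∧ ¬Z) ↔ ¬X)): β-rule — branch into (Y ∧ (X ↔ ((((¬Z ↔ ¬Y) ∨ Y) → Z) → ¬Y)))  //  ((¬X ∧ ¬Z) ↔ ¬X).
  branch 1 (add (Y ∧ (X ↔ ((((¬Z ↔ ¬Y) ∨ Y) → Z) → ¬Y)))):
    (Y ∧ (X ↔ ((((¬Z ↔ ¬Y) ∨ Y) → Z) → ¬Y))): α-rule — add Y, (X ↔ ((((¬Z ↔ ¬Y) ∨ Y) → Z) → ¬Y)).
    (X ↔ ((((¬Z ↔ ¬Y) ∨ Y) → Z) → ¬Y)): β-rule — branch into X, ((((¬Z ↔ ¬Y) ∨ Y) → Z) → ¬Y)  //  ¬X, ¬((((¬Z ↔ ¬Y) ∨ Y) → Z) → ¬Y).
      branch 1.1 (add X, ((((¬Z ↔ ¬Y) ∨ Y) → Z) → ¬Y)):
        ((((¬Z ↔ ¬Y) ∨ Y) → Z) → ¬Y): β-rule — branch into ¬(((¬Z ↔ ¬Y) ∨ Y) → Z)  //  ¬Y.
          branch 1.1.1 (add ¬(((¬Z ↔ ¬Y) ∨ Y) → Z)):
            ¬(((¬Z ↔ ¬Y) ∨ Y) → Z): α-rule — add ((¬Z ↔ ¬Y) ∨ Y), ¬Z.
            ((¬Z ↔ ¬Y) ∨ Y): β-rule — branch into (¬Z ↔ ¬Y)  //  Y.
              branch 1.1.1.1 (add (¬Z ↔ ¬Y)):
                (¬Z ↔ ¬Y): β-rule — branch into ¬Z, ¬Y  //  ¬¬Z, ¬¬Y.
                  branch 1.1.1.1.1 (add ¬Z, ¬Y):
                    × closes — contains both Y and ¬Y.
                  branch 1.1.1.1.2 (add ¬¬Z, ¬¬Y):
                    × closes — contains both Z and ¬Z.
              branch 1.1.1.2 (add Y):
                ○ open, literals {X=1, Y=1, Z=0}.
          branch 1.1.2 (add ¬Y):
            × closes — contains both Y and ¬Y.
      branch 1.2 (add ¬X, ¬((((¬Z ↔ ¬Y) ∨ Y) → Z) → ¬Y)):
        ¬((((¬Z ↔ ¬Y) ∨ Y) → Z) → ¬Y): α-rule — add (((¬Z ↔ ¬Y) ∨ Y) → Z), ¬¬Y.
        (((¬Z ↔ ¬Y) ∨ Y) → Z): β-rule — branch into ¬((¬Z ↔ ¬Y) ∨ Y)  //  Z.
          branch 1.2.1 (add ¬((¬Z ↔ ¬Y) ∨ Y)):
            ¬((¬Z ↔ ¬Y) ∨ Y): α-rule — add ¬(¬Z ↔ ¬Y), ¬Y.
            × closes — contains both Y and ¬Y.
          branch 1.2.2 (add Z):
            ○ open, literals {X=0, Y=1, Z=1}.
  branch 2 (add ((¬X ∧ ¬Z) ↔ ¬X)):
    ((¬X ∧ ¬Z) ↔ ¬X): β-rule — branch into (¬X ∧ ¬Z), ¬X  //  ¬(¬X ∧ ¬Z), ¬¬X.
      branch 2.1 (add (¬X ∧ ¬Z), ¬X):
        (¬X ∧ ¬Z): α-rule — add ¬X, ¬Z.
        ○ open, literals {X=0, Z=0}.
      branch 2.2 (add ¬(¬X ∧ ¬Z), ¬¬X):
        ¬(¬X ∧ ¬Z): β-rule — branch into ¬¬X  //  ¬¬Z.
          branch 2.2.1 (add ¬¬X):
            ○ open, literals {X=1}.
          branch 2.2.2 (add ¬¬Z):
            ○ open, literals {X=1, Z=1}.
4 branches closed, 5 open.
Each open branch fixes some atoms; the unmentioned ones are free. Counting distinct full assignments: branch {X=1, Y=1, Z=0} (none free) contributes 1 new; branch {X=0, Y=1, Z=1} (none free) contributes 1 new; branch {X=0, Z=0} (Y) contributes 2 new; branch {X=1} (Y, Z) contributes 3 new; branch {X=1, Z=1} (Y) contributes 0 new. Total: 7.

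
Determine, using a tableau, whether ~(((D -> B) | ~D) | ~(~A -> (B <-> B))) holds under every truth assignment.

Assume the negation and expand:
Initial set: {F ~(((D -> B) | ~D) | ~(~A -> (B <-> B)))}.
F ~(((D -> B) | ~D) | ~(~A -> (B <-> B))): β-rule — branch into T ((D -> B) | ~D)  //  T ~(~A -> (B <-> B)).
  branch 1 (add T ((D -> B) | ~D)):
    T ((D -> B) | ~D): β-rule — branch into T (D -> B)  //  T ~D.
      branch 1.1 (add T (D -> B)):
        T (D -> B): β-rule — branch into F D  //  T B.
          branch 1.1.1 (add F D):
            ○ open, literals {D=F}.
          branch 1.1.2 (add T B):
            ○ open, literals {B=T}.
      branch 1.2 (add T ~D):
        ○ open, literals {D=F}.
  branch 2 (add T ~(~A -> (B <-> B))):
    T ~(~A -> (B <-> B)): α-rule — add T ~A, F (B <-> B).
    F (B <-> B): β-rule — branch into T B, F B  //  F B, T B.
      branch 2.1 (add T B, F B):
        × closes — contains both B and ~B.
      branch 2.2 (add F B, T B):
        × closes — contains both B and ~B.
2 branches closed, 3 open.
An open branch gives a countermodel: D=F (unmentioned atoms arbitrary); under it the original formula is false.

Not valid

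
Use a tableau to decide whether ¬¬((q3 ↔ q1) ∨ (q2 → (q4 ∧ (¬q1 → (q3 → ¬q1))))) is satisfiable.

Initial set: {¬¬((q3 ↔ q1) ∨ (q2 → (q4 ∧ (¬q1 → (q3 → ¬q1)))))}.
¬¬((q3 ↔ q1) ∨ (q2 → (q4 ∧ (¬q1 → (q3 → ¬q1))))): drop double negation, giving ((q3 ↔ q1) ∨ (q2 → (q4 ∧ (¬q1 → (q3 → ¬q1))))).
((q3 ↔ q1) ∨ (q2 → (q4 ∧ (¬q1 → (q3 → ¬q1))))): β-rule — branch into (q3 ↔ q1)  //  (q2 → (q4 ∧ (¬q1 → (q3 → ¬q1)))).
  branch 1 (add (q3 ↔ q1)):
    (q3 ↔ q1): β-rule — branch into q3, q1  //  ¬q3, ¬q1.
      branch 1.1 (add q3, q1):
        ○ open, literals {q1=T, q3=T}.
      branch 1.2 (add ¬q3, ¬q1):
        ○ open, literals {q1=F, q3=F}.
  branch 2 (add (q2 → (q4 ∧ (¬q1 → (q3 → ¬q1))))):
    (q2 → (q4 ∧ (¬q1 → (q3 → ¬q1)))): β-rule — branch into ¬q2  //  (q4 ∧ (¬q1 → (q3 → ¬q1))).
      branch 2.1 (add ¬q2):
        ○ open, literals {q2=F}.
      branch 2.2 (add (q4 ∧ (¬q1 → (q3 → ¬q1)))):
        (q4 ∧ (¬q1 → (q3 → ¬q1))): α-rule — add q4, (¬q1 → (q3 → ¬q1)).
        (¬q1 → (q3 → ¬q1)): β-rule — branch into ¬¬q1  //  (q3 → ¬q1).
          branch 2.2.1 (add ¬¬q1):
            ○ open, literals {q1=T, q4=T}.
          branch 2.2.2 (add (q3 → ¬q1)):
            (q3 → ¬q1): β-rule — branch into ¬q3  //  ¬q1.
              branch 2.2.2.1 (add ¬q3):
                ○ open, literals {q3=F, q4=T}.
              branch 2.2.2.2 (add ¬q1):
                ○ open, literals {q1=F, q4=T}.
0 branches closed, 6 open.
An open branch gives a satisfying assignment: q1=T, q3=T.

Satisfiable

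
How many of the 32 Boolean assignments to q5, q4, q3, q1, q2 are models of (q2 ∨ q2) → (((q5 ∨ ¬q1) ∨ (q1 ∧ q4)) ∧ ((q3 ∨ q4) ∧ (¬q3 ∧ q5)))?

Initial set: {T ((q2 ∨ q2) → (((q5 ∨ ¬q1) ∨ (q1 ∧ q4)) ∧ ((q3 ∨ q4) ∧ (¬q3 ∧ q5))))}.
T ((q2 ∨ q2) → (((q5 ∨ ¬q1) ∨ (q1 ∧ q4)) ∧ ((q3 ∨ q4) ∧ (¬q3 ∧ q5)))): β-rule — branch into F (q2 ∨ q2)  //  T (((q5 ∨ ¬q1) ∨ (q1 ∧ q4)) ∧ ((q3 ∨ q4) ∧ (¬q3 ∧ q5))).
  branch 1 (add F (q2 ∨ q2)):
    F (q2 ∨ q2): α-rule — add F q2, F q2.
    ○ open, literals {q2=false}.
  branch 2 (add T (((q5 ∨ ¬q1) ∨ (q1 ∧ q4)) ∧ ((q3 ∨ q4) ∧ (¬q3 ∧ q5)))):
    T (((q5 ∨ ¬q1) ∨ (q1 ∧ q4)) ∧ ((q3 ∨ q4) ∧ (¬q3 ∧ q5))): α-rule — add T ((q5 ∨ ¬q1) ∨ (q1 ∧ q4)), T ((q3 ∨ q4) ∧ (¬q3 ∧ q5)).
    T ((q3 ∨ q4) ∧ (¬q3 ∧ q5)): α-rule — add T (q3 ∨ q4), T (¬q3 ∧ q5).
    T (¬q3 ∧ q5): α-rule — add T ¬q3, T q5.
    T ((q5 ∨ ¬q1) ∨ (q1 ∧ q4)): β-rule — branch into T (q5 ∨ ¬q1)  //  T (q1 ∧ q4).
      branch 2.1 (add T (q5 ∨ ¬q1)):
        T (q3 ∨ q4): β-rule — branch into T q3  //  T q4.
          branch 2.1.1 (add T q3):
            × closes — contains both q3 and ¬q3.
          branch 2.1.2 (add T q4):
            T (q5 ∨ ¬q1): β-rule — branch into T q5  //  T ¬q1.
              branch 2.1.2.1 (add T q5):
                ○ open, literals {q3=false, q4=true, q5=true}.
              branch 2.1.2.2 (add T ¬q1):
                ○ open, literals {q1=false, q3=false, q4=true, q5=true}.
      branch 2.2 (add T (q1 ∧ q4)):
        T (q1 ∧ q4): α-rule — add T q1, T q4.
        T (q3 ∨ q4): β-rule — branch into T q3  //  T q4.
          branch 2.2.1 (add T q3):
            × closes — contains both q3 and ¬q3.
          branch 2.2.2 (add T q4):
            ○ open, literals {q1=true, q3=false, q4=true, q5=true}.
2 branches closed, 4 open.
Each open branch fixes some atoms; the unmentioned ones are free. Counting distinct full assignments: branch {q2=false} (q5, q4, q3, q1) contributes 16 new; branch {q3=false, q4=true, q5=true} (q1, q2) contributes 2 new; branch {q1=false, q3=false, q4=true, q5=true} (q2) contributes 0 new; branch {q1=true, q3=false, q4=true, q5=true} (q2) contributes 0 new. Total: 18.

18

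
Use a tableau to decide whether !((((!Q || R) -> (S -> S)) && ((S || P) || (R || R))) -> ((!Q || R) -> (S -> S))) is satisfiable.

Unsatisfiable

Initial set: {!((((!Q || R) -> (S -> S)) && ((S || P) || (R || R))) -> ((!Q || R) -> (S -> S)))}.
!((((!Q || R) -> (S -> S)) && ((S || P) || (R || R))) -> ((!Q || R) -> (S -> S))): α-rule — add (((!Q || R) -> (S -> S)) && ((S || P) || (R || R))), !((!Q || R) -> (S -> S)).
(((!Q || R) -> (S -> S)) && ((S || P) || (R || R))): α-rule — add ((!Q || R) -> (S -> S)), ((S || P) || (R || R)).
!((!Q || R) -> (S -> S)): α-rule — add (!Q || R), !(S -> S).
!(S -> S): α-rule — add S, !S.
× closes — contains both S and !S.
All 1 branch closes.
Every branch closed; the formula is unsatisfiable.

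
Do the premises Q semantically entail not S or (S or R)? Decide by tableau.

Yes

Initial set: {T Q; F (not S or (S or R))}.
F (not S or (S or R)): α-rule — add F not S, F (S or R).
F (S or R): α-rule — add F S, F R.
× closes — contains both S and not S.
All 1 branch closes.
Every branch closed, so the premises entail the conclusion.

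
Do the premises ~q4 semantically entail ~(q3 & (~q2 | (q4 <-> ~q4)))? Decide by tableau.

Initial set: {T ~q4; F ~(q3 & (~q2 | (q4 <-> ~q4)))}.
F ~(q3 & (~q2 | (q4 <-> ~q4))): α-rule — add T q3, T (~q2 | (q4 <-> ~q4)).
T (~q2 | (q4 <-> ~q4)): β-rule — branch into T ~q2  //  T (q4 <-> ~q4).
  branch 1 (add T ~q2):
    ○ open, literals {q2=F, q3=T, q4=F}.
  branch 2 (add T (q4 <-> ~q4)):
    T (q4 <-> ~q4): β-rule — branch into T q4, T ~q4  //  F q4, F ~q4.
      branch 2.1 (add T q4, T ~q4):
        × closes — contains both q4 and ~q4.
      branch 2.2 (add F q4, F ~q4):
        × closes — contains both q4 and ~q4.
2 branches closed, 1 open.
An open branch gives a countermodel: q2=F, q3=T, q4=F (unmentioned atoms arbitrary); the premises hold there but the conclusion fails.

No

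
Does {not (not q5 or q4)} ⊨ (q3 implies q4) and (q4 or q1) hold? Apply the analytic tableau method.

No

Initial set: {not (not q5 or q4); not ((q3 implies q4) and (q4 or q1))}.
not (not q5 or q4): α-rule — add not not q5, not q4.
not ((q3 implies q4) and (q4 or q1)): β-rule — branch into not (q3 implies q4)  //  not (q4 or q1).
  branch 1 (add not (q3 implies q4)):
    not (q3 implies q4): α-rule — add q3, not q4.
    ○ open, literals {q3=1, q4=0, q5=1}.
  branch 2 (add not (q4 or q1)):
    not (q4 or q1): α-rule — add not q4, not q1.
    ○ open, literals {q1=0, q4=0, q5=1}.
0 branches closed, 2 open.
An open branch gives a countermodel: q3=1, q4=0, q5=1 (unmentioned atoms arbitrary); the premises hold there but the conclusion fails.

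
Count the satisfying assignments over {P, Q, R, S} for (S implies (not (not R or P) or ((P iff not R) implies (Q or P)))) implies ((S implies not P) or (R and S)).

14

Initial set: {((S implies (not (not R or P) or ((P iff not R) implies (Q or P)))) implies ((S implies not P) or (R and S)))}.
((S implies (not (not R or P) or ((P iff not R) implies (Q or P)))) implies ((S implies not P) or (R and S))): β-rule — branch into not (S implies (not (not R or P) or ((P iff not R) implies (Q or P))))  //  ((S implies not P) or (R and S)).
  branch 1 (add not (S implies (not (not R or P) or ((P iff not R) implies (Q or P))))):
    not (S implies (not (not R or P) or ((P iff not R) implies (Q or P)))): α-rule — add S, not (not (not R or P) or ((P iff not R) implies (Q or P))).
    not (not (not R or P) or ((P iff not R) implies (Q or P))): α-rule — add not not (not R or P), not ((P iff not R) implies (Q or P)).
    not ((P iff not R) implies (Q or P)): α-rule — add (P iff not R), not (Q or P).
    not (Q or P): α-rule — add not Q, not P.
    not not (not R or P): β-rule — branch into not R  //  P.
      branch 1.1 (add not R):
        (P iff not R): β-rule — branch into P, not R  //  not P, not not R.
          branch 1.1.1 (add P, not R):
            × closes — contains both P and not P.
          branch 1.1.2 (add not P, not not R):
            × closes — contains both R and not R.
      branch 1.2 (add P):
        × closes — contains both P and not P.
  branch 2 (add ((S implies not P) or (R and S))):
    ((S implies not P) or (R and S)): β-rule — branch into (S implies not P)  //  (R and S).
      branch 2.1 (add (S implies not P)):
        (S implies not P): β-rule — branch into not S  //  not P.
          branch 2.1.1 (add not S):
            ○ open, literals {S=false}.
          branch 2.1.2 (add not P):
            ○ open, literals {P=false}.
      branch 2.2 (add (R and S)):
        (R and S): α-rule — add R, S.
        ○ open, literals {R=true, S=true}.
3 branches closed, 3 open.
Each open branch fixes some atoms; the unmentioned ones are free. Counting distinct full assignments: branch {S=false} (P, Q, R) contributes 8 new; branch {P=false} (Q, R, S) contributes 4 new; branch {R=true, S=true} (P, Q) contributes 2 new. Total: 14.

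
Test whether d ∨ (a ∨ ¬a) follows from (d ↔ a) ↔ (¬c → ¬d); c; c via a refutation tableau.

Initial set: {((d ↔ a) ↔ (¬c → ¬d)); c; c; ¬(d ∨ (a ∨ ¬a))}.
¬(d ∨ (a ∨ ¬a)): α-rule — add ¬d, ¬(a ∨ ¬a).
¬(a ∨ ¬a): α-rule — add ¬a, ¬¬a.
× closes — contains both a and ¬a.
All 1 branch closes.
Every branch closed, so the premises entail the conclusion.

Yes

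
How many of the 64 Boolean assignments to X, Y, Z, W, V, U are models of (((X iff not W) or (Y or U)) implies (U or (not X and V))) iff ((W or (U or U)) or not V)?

46

Initial set: {((((X iff not W) or (Y or U)) implies (U or (not X and V))) iff ((W or (U or U)) or not V))}.
((((X iff not W) or (Y or U)) implies (U or (not X and V))) iff ((W or (U or U)) or not V)): β-rule — branch into (((X iff not W) or (Y or U)) implies (U or (not X and V))), ((W or (U or U)) or not V)  //  not (((X iff not W) or (Y or U)) implies (U or (not X and V))), not ((W or (U or U)) or not V).
  branch 1 (add (((X iff not W) or (Y or U)) implies (U or (not X and V))), ((W or (U or U)) or not V)):
    (((X iff not W) or (Y or U)) implies (U or (not X and V))): β-rule — branch into not ((X iff not W) or (Y or U))  //  (U or (not X and V)).
      branch 1.1 (add not ((X iff not W) or (Y or U))):
        not ((X iff not W) or (Y or U)): α-rule — add not (X iff not W), not (Y or U).
        not (Y or U): α-rule — add not Y, not U.
        ((W or (U or U)) or not V): β-rule — branch into (W or (U or U))  //  not V.
          branch 1.1.1 (add (W or (U or U))):
            not (X iff not W): β-rule — branch into X, not not W  //  not X, not W.
              branch 1.1.1.1 (add X, not not W):
                (W or (U or U)): β-rule — branch into W  //  (U or U).
                  branch 1.1.1.1.1 (add W):
                    ○ open, literals {U=false, W=true, X=true, Y=false}.
                  branch 1.1.1.1.2 (add (U or U)):
                    (U or U): β-rule — branch into U  //  U.
                      branch 1.1.1.1.2.1 (add U):
                        × closes — contains both U and not U.
                      branch 1.1.1.1.2.2 (add U):
                        × closes — contains both U and not U.
              branch 1.1.1.2 (add not X, not W):
                (W or (U or U)): β-rule — branch into W  //  (U or U).
                  branch 1.1.1.2.1 (add W):
                    × closes — contains both W and not W.
                  branch 1.1.1.2.2 (add (U or U)):
                    (U or U): β-rule — branch into U  //  U.
                      branch 1.1.1.2.2.1 (add U):
                        × closes — contains both U and not U.
                      branch 1.1.1.2.2.2 (add U):
                        × closes — contains both U and not U.
          branch 1.1.2 (add not V):
            not (X iff not W): β-rule — branch into X, not not W  //  not X, not W.
              branch 1.1.2.1 (add X, not not W):
                ○ open, literals {U=false, V=false, W=true, X=true, Y=false}.
              branch 1.1.2.2 (add not X, not W):
                ○ open, literals {U=false, V=false, W=false, X=false, Y=false}.
      branch 1.2 (add (U or (not X and V))):
        ((W or (U or U)) or not V): β-rule — branch into (W or (U or U))  //  not V.
          branch 1.2.1 (add (W or (U or U))):
            (U or (not X and V)): β-rule — branch into U  //  (not X and V).
              branch 1.2.1.1 (add U):
                (W or (U or U)): β-rule — branch into W  //  (U or U).
                  branch 1.2.1.1.1 (add W):
                    ○ open, literals {U=true, W=true}.
                  branch 1.2.1.1.2 (add (U or U)):
                    (U or U): β-rule — branch into U  //  U.
                      branch 1.2.1.1.2.1 (add U):
                        ○ open, literals {U=true}.
                      branch 1.2.1.1.2.2 (add U):
                        ○ open, literals {U=true}.
              branch 1.2.1.2 (add (not X and V)):
                (not X and V): α-rule — add not X, V.
                (W or (U or U)): β-rule — branch into W  //  (U or U).
                  branch 1.2.1.2.1 (add W):
                    ○ open, literals {V=true, W=true, X=false}.
                  branch 1.2.1.2.2 (add (U or U)):
                    (U or U): β-rule — branch into U  //  U.
                      branch 1.2.1.2.2.1 (add U):
                        ○ open, literals {U=true, V=true, X=false}.
                      branch 1.2.1.2.2.2 (add U):
                        ○ open, literals {U=true, V=true, X=false}.
          branch 1.2.2 (add not V):
            (U or (not X and V)): β-rule — branch into U  //  (not X and V).
              branch 1.2.2.1 (add U):
                ○ open, literals {U=true, V=false}.
              branch 1.2.2.2 (add (not X and V)):
                (not X and V): α-rule — add not X, V.
                × closes — contains both V and not V.
  branch 2 (add not (((X iff not W) or (Y or U)) implies (U or (not X and V))), not ((W or (U or U)) or not V)):
    not (((X iff not W) or (Y or U)) implies (U or (not X and V))): α-rule — add ((X iff not W) or (Y or U)), not (U or (not X and V)).
    not ((W or (U or U)) or not V): α-rule — add not (W or (U or U)), not not V.
    not (U or (not X and V)): α-rule — add not U, not (not X and V).
    not (W or (U or U)): α-rule — add not W, not (U or U).
    not (U or U): α-rule — add not U, not U.
    ((X iff not W) or (Y or U)): β-rule — branch into (X iff not W)  //  (Y or U).
      branch 2.1 (add (X iff not W)):
        not (not X and V): β-rule — branch into not not X  //  not V.
          branch 2.1.1 (add not not X):
            (X iff not W): β-rule — branch into X, not W  //  not X, not not W.
              branch 2.1.1.1 (add X, not W):
                ○ open, literals {U=false, V=true, W=false, X=true}.
              branch 2.1.1.2 (add not X, not not W):
                × closes — contains both X and not X.
          branch 2.1.2 (add not V):
            × closes — contains both V and not V.
      branch 2.2 (add (Y or U)):
        not (not X and V): β-rule — branch into not not X  //  not V.
          branch 2.2.1 (add not not X):
            (Y or U): β-rule — branch into Y  //  U.
              branch 2.2.1.1 (add Y):
                ○ open, literals {U=false, V=true, W=false, X=true, Y=true}.
              branch 2.2.1.2 (add U):
                × closes — contains both U and not U.
          branch 2.2.2 (add not V):
            × closes — contains both V and not V.
10 branches closed, 12 open.
Each open branch fixes some atoms; the unmentioned ones are free. Counting distinct full assignments: branch {U=false, W=true, X=true, Y=false} (Z, V) contributes 4 new; branch {U=false, V=false, W=true, X=true, Y=false} (Z) contributes 0 new; branch {U=false, V=false, W=false, X=false, Y=false} (Z) contributes 2 new; branch {U=true, W=true} (X, Y, Z, V) contributes 16 new; branch {U=true} (X, Y, Z, W, V) contributes 16 new; branch {U=true} (X, Y, Z, W, V) contributes 0 new; branch {V=true, W=true, X=false} (Y, Z, U) contributes 4 new; branch {U=true, V=true, X=false} (Y, Z, W) contributes 0 new; branch {U=true, V=true, X=false} (Y, Z, W) contributes 0 new; branch {U=true, V=false} (X, Y, Z, W) contributes 0 new; branch {U=false, V=true, W=false, X=true} (Y, Z) contributes 4 new; branch {U=false, V=true, W=false, X=true, Y=true} (Z) contributes 0 new. Total: 46.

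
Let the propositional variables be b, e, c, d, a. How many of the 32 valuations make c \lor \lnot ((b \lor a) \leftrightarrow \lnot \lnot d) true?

Initial set: {T (c \lor \lnot ((b \lor a) \leftrightarrow \lnot \lnot d))}.
T (c \lor \lnot ((b \lor a) \leftrightarrow \lnot \lnot d)): β-rule — branch into T c  //  T \lnot ((b \lor a) \leftrightarrow \lnot \lnot d).
  branch 1 (add T c):
    ○ open, literals {c=1}.
  branch 2 (add T \lnot ((b \lor a) \leftrightarrow \lnot \lnot d)):
    T \lnot ((b \lor a) \leftrightarrow \lnot \lnot d): β-rule — branch into T (b \lor a), F \lnot \lnot d  //  F (b \lor a), T \lnot \lnot d.
      branch 2.1 (add T (b \lor a), F \lnot \lnot d):
        F \lnot \lnot d: drop double negation, giving F d.
        T (b \lor a): β-rule — branch into T b  //  T a.
          branch 2.1.1 (add T b):
            ○ open, literals {b=1, d=0}.
          branch 2.1.2 (add T a):
            ○ open, literals {a=1, d=0}.
      branch 2.2 (add F (b \lor a), T \lnot \lnot d):
        F (b \lor a): α-rule — add F b, F a.
        T \lnot \lnot d: drop double negation, giving T d.
        ○ open, literals {a=0, b=0, d=1}.
0 branches closed, 4 open.
Each open branch fixes some atoms; the unmentioned ones are free. Counting distinct full assignments: branch {c=1} (b, e, d, a) contributes 16 new; branch {b=1, d=0} (e, c, a) contributes 4 new; branch {a=1, d=0} (b, e, c) contributes 2 new; branch {a=0, b=0, d=1} (e, c) contributes 2 new. Total: 24.

24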